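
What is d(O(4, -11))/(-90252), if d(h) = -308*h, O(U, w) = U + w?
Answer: -539/22563 ≈ -0.023889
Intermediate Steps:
d(O(4, -11))/(-90252) = -308*(4 - 11)/(-90252) = -308*(-7)*(-1/90252) = 2156*(-1/90252) = -539/22563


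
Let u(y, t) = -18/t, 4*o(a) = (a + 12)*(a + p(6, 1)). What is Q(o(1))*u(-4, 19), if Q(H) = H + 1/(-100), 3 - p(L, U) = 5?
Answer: 1467/475 ≈ 3.0884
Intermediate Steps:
p(L, U) = -2 (p(L, U) = 3 - 1*5 = 3 - 5 = -2)
o(a) = (-2 + a)*(12 + a)/4 (o(a) = ((a + 12)*(a - 2))/4 = ((12 + a)*(-2 + a))/4 = ((-2 + a)*(12 + a))/4 = (-2 + a)*(12 + a)/4)
Q(H) = -1/100 + H (Q(H) = H - 1/100 = -1/100 + H)
Q(o(1))*u(-4, 19) = (-1/100 + (-6 + (¼)*1² + (5/2)*1))*(-18/19) = (-1/100 + (-6 + (¼)*1 + 5/2))*(-18*1/19) = (-1/100 + (-6 + ¼ + 5/2))*(-18/19) = (-1/100 - 13/4)*(-18/19) = -163/50*(-18/19) = 1467/475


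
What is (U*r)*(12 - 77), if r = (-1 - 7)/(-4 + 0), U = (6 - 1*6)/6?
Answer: 0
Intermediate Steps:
U = 0 (U = (6 - 6)*(1/6) = 0*(1/6) = 0)
r = 2 (r = -8/(-4) = -8*(-1/4) = 2)
(U*r)*(12 - 77) = (0*2)*(12 - 77) = 0*(-65) = 0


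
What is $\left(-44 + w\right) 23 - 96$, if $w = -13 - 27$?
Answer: $-2028$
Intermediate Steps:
$w = -40$
$\left(-44 + w\right) 23 - 96 = \left(-44 - 40\right) 23 - 96 = \left(-84\right) 23 - 96 = -1932 - 96 = -2028$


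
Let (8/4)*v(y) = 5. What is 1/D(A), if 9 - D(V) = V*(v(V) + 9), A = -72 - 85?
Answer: 2/3629 ≈ 0.00055112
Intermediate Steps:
v(y) = 5/2 (v(y) = (1/2)*5 = 5/2)
A = -157
D(V) = 9 - 23*V/2 (D(V) = 9 - V*(5/2 + 9) = 9 - V*23/2 = 9 - 23*V/2)
1/D(A) = 1/(9 - 23/2*(-157)) = 1/(9 + 3611/2) = 1/(3629/2) = 2/3629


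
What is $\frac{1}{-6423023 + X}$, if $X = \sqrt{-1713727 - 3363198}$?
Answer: $- \frac{6423023}{41255229535454} - \frac{5 i \sqrt{203077}}{41255229535454} \approx -1.5569 \cdot 10^{-7} - 5.4616 \cdot 10^{-11} i$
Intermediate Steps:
$X = 5 i \sqrt{203077}$ ($X = \sqrt{-5076925} = 5 i \sqrt{203077} \approx 2253.2 i$)
$\frac{1}{-6423023 + X} = \frac{1}{-6423023 + 5 i \sqrt{203077}}$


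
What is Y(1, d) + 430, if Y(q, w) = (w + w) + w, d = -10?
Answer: 400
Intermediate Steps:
Y(q, w) = 3*w (Y(q, w) = 2*w + w = 3*w)
Y(1, d) + 430 = 3*(-10) + 430 = -30 + 430 = 400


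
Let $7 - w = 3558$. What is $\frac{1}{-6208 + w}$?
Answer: $- \frac{1}{9759} \approx -0.00010247$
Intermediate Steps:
$w = -3551$ ($w = 7 - 3558 = -3551$)
$\frac{1}{-6208 + w} = \frac{1}{-6208 - 3551} = \frac{1}{-9759} = - \frac{1}{9759}$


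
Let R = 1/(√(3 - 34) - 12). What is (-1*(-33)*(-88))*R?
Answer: 34848/175 + 2904*I*√31/175 ≈ 199.13 + 92.393*I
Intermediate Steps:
R = 1/(-12 + I*√31) (R = 1/(√(-31) - 12) = 1/(I*√31 - 12) = 1/(-12 + I*√31) ≈ -0.068571 - 0.031816*I)
(-1*(-33)*(-88))*R = (-1*(-33)*(-88))*(-12/175 - I*√31/175) = (33*(-88))*(-12/175 - I*√31/175) = -2904*(-12/175 - I*√31/175) = 34848/175 + 2904*I*√31/175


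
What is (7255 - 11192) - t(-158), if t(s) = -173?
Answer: -3764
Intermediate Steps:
(7255 - 11192) - t(-158) = (7255 - 11192) - 1*(-173) = -3937 + 173 = -3764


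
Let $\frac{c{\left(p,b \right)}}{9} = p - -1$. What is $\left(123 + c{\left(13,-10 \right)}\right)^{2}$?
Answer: $62001$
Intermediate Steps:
$c{\left(p,b \right)} = 9 + 9 p$ ($c{\left(p,b \right)} = 9 \left(p - -1\right) = 9 \left(p + 1\right) = 9 \left(1 + p\right) = 9 + 9 p$)
$\left(123 + c{\left(13,-10 \right)}\right)^{2} = \left(123 + \left(9 + 9 \cdot 13\right)\right)^{2} = \left(123 + \left(9 + 117\right)\right)^{2} = \left(123 + 126\right)^{2} = 249^{2} = 62001$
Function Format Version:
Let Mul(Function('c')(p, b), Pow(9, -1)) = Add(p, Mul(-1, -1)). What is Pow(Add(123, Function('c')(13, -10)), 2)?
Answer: 62001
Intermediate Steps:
Function('c')(p, b) = Add(9, Mul(9, p)) (Function('c')(p, b) = Mul(9, Add(p, Mul(-1, -1))) = Mul(9, Add(p, 1)) = Mul(9, Add(1, p)) = Add(9, Mul(9, p)))
Pow(Add(123, Function('c')(13, -10)), 2) = Pow(Add(123, Add(9, Mul(9, 13))), 2) = Pow(Add(123, Add(9, 117)), 2) = Pow(Add(123, 126), 2) = Pow(249, 2) = 62001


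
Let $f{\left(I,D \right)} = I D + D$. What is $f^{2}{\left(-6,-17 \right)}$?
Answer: $7225$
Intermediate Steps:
$f{\left(I,D \right)} = D + D I$ ($f{\left(I,D \right)} = D I + D = D + D I$)
$f^{2}{\left(-6,-17 \right)} = \left(- 17 \left(1 - 6\right)\right)^{2} = \left(\left(-17\right) \left(-5\right)\right)^{2} = 85^{2} = 7225$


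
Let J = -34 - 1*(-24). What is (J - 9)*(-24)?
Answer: 456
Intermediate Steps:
J = -10 (J = -34 + 24 = -10)
(J - 9)*(-24) = (-10 - 9)*(-24) = -19*(-24) = 456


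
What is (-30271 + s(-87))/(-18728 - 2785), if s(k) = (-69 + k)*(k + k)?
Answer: 3127/21513 ≈ 0.14535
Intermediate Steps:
s(k) = 2*k*(-69 + k) (s(k) = (-69 + k)*(2*k) = 2*k*(-69 + k))
(-30271 + s(-87))/(-18728 - 2785) = (-30271 + 2*(-87)*(-69 - 87))/(-18728 - 2785) = (-30271 + 2*(-87)*(-156))/(-21513) = (-30271 + 27144)*(-1/21513) = -3127*(-1/21513) = 3127/21513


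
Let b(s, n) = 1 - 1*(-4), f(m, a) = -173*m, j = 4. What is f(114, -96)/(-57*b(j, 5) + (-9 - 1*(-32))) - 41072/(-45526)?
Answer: 13362127/175409 ≈ 76.177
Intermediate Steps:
b(s, n) = 5 (b(s, n) = 1 + 4 = 5)
f(114, -96)/(-57*b(j, 5) + (-9 - 1*(-32))) - 41072/(-45526) = (-173*114)/(-57*5 + (-9 - 1*(-32))) - 41072/(-45526) = -19722/(-285 + (-9 + 32)) - 41072*(-1/45526) = -19722/(-285 + 23) + 1208/1339 = -19722/(-262) + 1208/1339 = -19722*(-1/262) + 1208/1339 = 9861/131 + 1208/1339 = 13362127/175409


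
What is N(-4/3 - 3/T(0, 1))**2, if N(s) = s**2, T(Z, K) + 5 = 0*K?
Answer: 14641/50625 ≈ 0.28921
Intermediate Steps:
T(Z, K) = -5 (T(Z, K) = -5 + 0*K = -5 + 0 = -5)
N(-4/3 - 3/T(0, 1))**2 = ((-4/3 - 3/(-5))**2)**2 = ((-4*1/3 - 3*(-1/5))**2)**2 = ((-4/3 + 3/5)**2)**2 = ((-11/15)**2)**2 = (121/225)**2 = 14641/50625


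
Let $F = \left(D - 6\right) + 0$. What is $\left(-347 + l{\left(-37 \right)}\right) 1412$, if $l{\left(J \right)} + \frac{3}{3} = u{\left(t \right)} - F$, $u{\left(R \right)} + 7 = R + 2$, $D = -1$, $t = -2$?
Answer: $-491376$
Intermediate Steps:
$u{\left(R \right)} = -5 + R$ ($u{\left(R \right)} = -7 + \left(R + 2\right) = -7 + \left(2 + R\right) = -5 + R$)
$F = -7$ ($F = \left(-1 - 6\right) + 0 = -7 + 0 = -7$)
$l{\left(J \right)} = -1$ ($l{\left(J \right)} = -1 - 0 = -1 + \left(-7 + 7\right) = -1 + 0 = -1$)
$\left(-347 + l{\left(-37 \right)}\right) 1412 = \left(-347 - 1\right) 1412 = \left(-348\right) 1412 = -491376$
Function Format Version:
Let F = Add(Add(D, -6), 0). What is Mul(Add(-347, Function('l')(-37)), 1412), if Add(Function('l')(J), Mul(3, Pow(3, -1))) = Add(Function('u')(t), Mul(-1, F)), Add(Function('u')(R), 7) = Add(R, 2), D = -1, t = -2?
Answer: -491376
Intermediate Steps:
Function('u')(R) = Add(-5, R) (Function('u')(R) = Add(-7, Add(R, 2)) = Add(-7, Add(2, R)) = Add(-5, R))
F = -7 (F = Add(Add(-1, -6), 0) = Add(-7, 0) = -7)
Function('l')(J) = -1 (Function('l')(J) = Add(-1, Add(Add(-5, -2), Mul(-1, -7))) = Add(-1, Add(-7, 7)) = Add(-1, 0) = -1)
Mul(Add(-347, Function('l')(-37)), 1412) = Mul(Add(-347, -1), 1412) = Mul(-348, 1412) = -491376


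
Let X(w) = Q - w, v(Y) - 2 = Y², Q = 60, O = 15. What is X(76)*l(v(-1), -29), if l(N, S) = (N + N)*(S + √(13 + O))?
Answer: 2784 - 192*√7 ≈ 2276.0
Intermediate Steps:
v(Y) = 2 + Y²
X(w) = 60 - w
l(N, S) = 2*N*(S + 2*√7) (l(N, S) = (N + N)*(S + √(13 + 15)) = (2*N)*(S + √28) = (2*N)*(S + 2*√7) = 2*N*(S + 2*√7))
X(76)*l(v(-1), -29) = (60 - 1*76)*(2*(2 + (-1)²)*(-29 + 2*√7)) = (60 - 76)*(2*(2 + 1)*(-29 + 2*√7)) = -32*3*(-29 + 2*√7) = -16*(-174 + 12*√7) = 2784 - 192*√7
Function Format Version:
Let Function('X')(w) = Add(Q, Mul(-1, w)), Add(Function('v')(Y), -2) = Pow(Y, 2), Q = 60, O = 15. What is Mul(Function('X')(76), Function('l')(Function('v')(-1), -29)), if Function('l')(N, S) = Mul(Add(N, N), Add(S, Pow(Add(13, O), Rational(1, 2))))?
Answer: Add(2784, Mul(-192, Pow(7, Rational(1, 2)))) ≈ 2276.0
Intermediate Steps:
Function('v')(Y) = Add(2, Pow(Y, 2))
Function('X')(w) = Add(60, Mul(-1, w))
Function('l')(N, S) = Mul(2, N, Add(S, Mul(2, Pow(7, Rational(1, 2))))) (Function('l')(N, S) = Mul(Add(N, N), Add(S, Pow(Add(13, 15), Rational(1, 2)))) = Mul(Mul(2, N), Add(S, Pow(28, Rational(1, 2)))) = Mul(Mul(2, N), Add(S, Mul(2, Pow(7, Rational(1, 2))))) = Mul(2, N, Add(S, Mul(2, Pow(7, Rational(1, 2))))))
Mul(Function('X')(76), Function('l')(Function('v')(-1), -29)) = Mul(Add(60, Mul(-1, 76)), Mul(2, Add(2, Pow(-1, 2)), Add(-29, Mul(2, Pow(7, Rational(1, 2)))))) = Mul(Add(60, -76), Mul(2, Add(2, 1), Add(-29, Mul(2, Pow(7, Rational(1, 2)))))) = Mul(-16, Mul(2, 3, Add(-29, Mul(2, Pow(7, Rational(1, 2)))))) = Mul(-16, Add(-174, Mul(12, Pow(7, Rational(1, 2))))) = Add(2784, Mul(-192, Pow(7, Rational(1, 2))))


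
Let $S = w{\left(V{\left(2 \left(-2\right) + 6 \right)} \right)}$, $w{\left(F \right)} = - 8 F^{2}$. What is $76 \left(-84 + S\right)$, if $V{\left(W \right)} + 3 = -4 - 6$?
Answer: $-109136$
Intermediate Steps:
$V{\left(W \right)} = -13$ ($V{\left(W \right)} = -3 - 10 = -13$)
$S = -1352$ ($S = - 8 \left(-13\right)^{2} = \left(-8\right) 169 = -1352$)
$76 \left(-84 + S\right) = 76 \left(-84 - 1352\right) = 76 \left(-1436\right) = -109136$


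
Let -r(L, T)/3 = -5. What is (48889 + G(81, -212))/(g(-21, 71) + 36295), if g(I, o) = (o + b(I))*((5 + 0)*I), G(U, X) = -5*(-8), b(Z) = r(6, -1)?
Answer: 48929/27265 ≈ 1.7946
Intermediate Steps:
r(L, T) = 15 (r(L, T) = -3*(-5) = 15)
b(Z) = 15
G(U, X) = 40
g(I, o) = 5*I*(15 + o) (g(I, o) = (o + 15)*((5 + 0)*I) = (15 + o)*(5*I) = 5*I*(15 + o))
(48889 + G(81, -212))/(g(-21, 71) + 36295) = (48889 + 40)/(5*(-21)*(15 + 71) + 36295) = 48929/(5*(-21)*86 + 36295) = 48929/(-9030 + 36295) = 48929/27265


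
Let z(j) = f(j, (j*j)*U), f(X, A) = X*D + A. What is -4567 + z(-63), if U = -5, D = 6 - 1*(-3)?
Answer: -24979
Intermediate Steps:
D = 9 (D = 6 + 3 = 9)
f(X, A) = A + 9*X (f(X, A) = X*9 + A = 9*X + A = A + 9*X)
z(j) = -5*j² + 9*j (z(j) = (j*j)*(-5) + 9*j = j²*(-5) + 9*j = -5*j² + 9*j)
-4567 + z(-63) = -4567 - 63*(9 - 5*(-63)) = -4567 - 63*(9 + 315) = -4567 - 63*324 = -4567 - 20412 = -24979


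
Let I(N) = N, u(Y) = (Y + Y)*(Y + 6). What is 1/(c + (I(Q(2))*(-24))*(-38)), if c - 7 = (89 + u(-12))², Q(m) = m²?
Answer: 1/57944 ≈ 1.7258e-5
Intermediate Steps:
u(Y) = 2*Y*(6 + Y) (u(Y) = (2*Y)*(6 + Y) = 2*Y*(6 + Y))
c = 54296 (c = 7 + (89 + 2*(-12)*(6 - 12))² = 7 + (89 + 2*(-12)*(-6))² = 7 + (89 + 144)² = 7 + 233² = 7 + 54289 = 54296)
1/(c + (I(Q(2))*(-24))*(-38)) = 1/(54296 + (2²*(-24))*(-38)) = 1/(54296 + (4*(-24))*(-38)) = 1/(54296 - 96*(-38)) = 1/(54296 + 3648) = 1/57944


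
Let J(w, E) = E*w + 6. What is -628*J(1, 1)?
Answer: -4396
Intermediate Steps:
J(w, E) = 6 + E*w
-628*J(1, 1) = -628*(6 + 1*1) = -628*(6 + 1) = -628*7 = -4396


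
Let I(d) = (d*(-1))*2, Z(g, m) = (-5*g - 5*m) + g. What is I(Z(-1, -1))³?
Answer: -5832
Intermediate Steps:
Z(g, m) = -5*m - 4*g
I(d) = -2*d (I(d) = -d*2 = -2*d)
I(Z(-1, -1))³ = (-2*(-5*(-1) - 4*(-1)))³ = (-2*(5 + 4))³ = (-2*9)³ = (-18)³ = -5832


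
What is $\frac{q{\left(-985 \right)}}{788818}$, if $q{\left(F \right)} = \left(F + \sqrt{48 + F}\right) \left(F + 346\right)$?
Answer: $\frac{629415}{788818} - \frac{639 i \sqrt{937}}{788818} \approx 0.79792 - 0.024797 i$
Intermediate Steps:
$q{\left(F \right)} = \left(346 + F\right) \left(F + \sqrt{48 + F}\right)$ ($q{\left(F \right)} = \left(F + \sqrt{48 + F}\right) \left(346 + F\right) = \left(346 + F\right) \left(F + \sqrt{48 + F}\right)$)
$\frac{q{\left(-985 \right)}}{788818} = \frac{\left(-985\right)^{2} + 346 \left(-985\right) + 346 \sqrt{48 - 985} - 985 \sqrt{48 - 985}}{788818} = \left(970225 - 340810 + 346 \sqrt{-937} - 985 \sqrt{-937}\right) \frac{1}{788818} = \left(970225 - 340810 + 346 i \sqrt{937} - 985 i \sqrt{937}\right) \frac{1}{788818} = \left(629415 - 639 i \sqrt{937}\right) \frac{1}{788818} = \frac{629415}{788818} - \frac{639 i \sqrt{937}}{788818}$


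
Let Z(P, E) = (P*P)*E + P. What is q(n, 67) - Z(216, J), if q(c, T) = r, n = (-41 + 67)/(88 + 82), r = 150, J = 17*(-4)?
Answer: 3172542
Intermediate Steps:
J = -68
n = 13/85 (n = 26/170 = 26*(1/170) = 13/85 ≈ 0.15294)
q(c, T) = 150
Z(P, E) = P + E*P² (Z(P, E) = P²*E + P = E*P² + P = P + E*P²)
q(n, 67) - Z(216, J) = 150 - 216*(1 - 68*216) = 150 - 216*(1 - 14688) = 150 - 216*(-14687) = 150 - 1*(-3172392) = 150 + 3172392 = 3172542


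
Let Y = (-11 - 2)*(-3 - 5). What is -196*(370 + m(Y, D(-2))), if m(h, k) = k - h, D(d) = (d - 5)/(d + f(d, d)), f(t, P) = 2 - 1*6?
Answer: -157094/3 ≈ -52365.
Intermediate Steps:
f(t, P) = -4 (f(t, P) = 2 - 6 = -4)
Y = 104 (Y = -13*(-8) = 104)
D(d) = (-5 + d)/(-4 + d) (D(d) = (d - 5)/(d - 4) = (-5 + d)/(-4 + d))
-196*(370 + m(Y, D(-2))) = -196*(370 + ((-5 - 2)/(-4 - 2) - 1*104)) = -196*(370 + (-7/(-6) - 104)) = -196*(370 + (-⅙*(-7) - 104)) = -196*(370 + (7/6 - 104)) = -196*(370 - 617/6) = -196*1603/6 = -157094/3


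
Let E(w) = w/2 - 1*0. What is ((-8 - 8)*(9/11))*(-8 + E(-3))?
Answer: 1368/11 ≈ 124.36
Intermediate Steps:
E(w) = w/2 (E(w) = w*(½) + 0 = w/2 + 0 = w/2)
((-8 - 8)*(9/11))*(-8 + E(-3)) = ((-8 - 8)*(9/11))*(-8 + (½)*(-3)) = (-144/11)*(-8 - 3/2) = -16*9/11*(-19/2) = -144/11*(-19/2) = 1368/11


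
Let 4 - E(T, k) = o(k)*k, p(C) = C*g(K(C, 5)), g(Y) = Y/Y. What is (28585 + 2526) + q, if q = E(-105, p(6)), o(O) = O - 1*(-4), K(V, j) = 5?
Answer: 31055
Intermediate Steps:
o(O) = 4 + O (o(O) = O + 4 = 4 + O)
g(Y) = 1
p(C) = C (p(C) = C*1 = C)
E(T, k) = 4 - k*(4 + k) (E(T, k) = 4 - (4 + k)*k = 4 - k*(4 + k))
q = -56 (q = 4 - 1*6*(4 + 6) = 4 - 1*6*10 = 4 - 60 = -56)
(28585 + 2526) + q = (28585 + 2526) - 56 = 31111 - 56 = 31055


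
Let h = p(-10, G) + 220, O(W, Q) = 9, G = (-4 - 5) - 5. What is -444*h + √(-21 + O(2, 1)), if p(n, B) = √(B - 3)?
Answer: -97680 - 444*I*√17 + 2*I*√3 ≈ -97680.0 - 1827.2*I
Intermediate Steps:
G = -14 (G = -9 - 5 = -14)
p(n, B) = √(-3 + B)
h = 220 + I*√17 (h = √(-3 - 14) + 220 = √(-17) + 220 = I*√17 + 220 = 220 + I*√17 ≈ 220.0 + 4.1231*I)
-444*h + √(-21 + O(2, 1)) = -444*(220 + I*√17) + √(-21 + 9) = (-97680 - 444*I*√17) + √(-12) = (-97680 - 444*I*√17) + 2*I*√3 = -97680 - 444*I*√17 + 2*I*√3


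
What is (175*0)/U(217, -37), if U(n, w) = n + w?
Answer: 0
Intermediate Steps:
(175*0)/U(217, -37) = (175*0)/(217 - 37) = 0/180 = 0*(1/180) = 0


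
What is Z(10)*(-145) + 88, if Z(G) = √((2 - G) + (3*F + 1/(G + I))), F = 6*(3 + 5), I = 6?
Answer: 88 - 145*√2177/4 ≈ -1603.4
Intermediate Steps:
F = 48 (F = 6*8 = 48)
Z(G) = √(146 + 1/(6 + G) - G) (Z(G) = √((2 - G) + (3*48 + 1/(G + 6))) = √((2 - G) + (144 + 1/(6 + G))) = √(146 + 1/(6 + G) - G))
Z(10)*(-145) + 88 = √((1 - (-146 + 10)*(6 + 10))/(6 + 10))*(-145) + 88 = √((1 - 1*(-136)*16)/16)*(-145) + 88 = √((1 + 2176)/16)*(-145) + 88 = √((1/16)*2177)*(-145) + 88 = √(2177/16)*(-145) + 88 = (√2177/4)*(-145) + 88 = -145*√2177/4 + 88 = 88 - 145*√2177/4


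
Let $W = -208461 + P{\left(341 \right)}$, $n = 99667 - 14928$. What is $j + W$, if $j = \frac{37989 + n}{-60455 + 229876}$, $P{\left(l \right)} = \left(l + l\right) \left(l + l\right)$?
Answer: $\frac{43484224851}{169421} \approx 2.5666 \cdot 10^{5}$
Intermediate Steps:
$n = 84739$ ($n = 99667 - 14928 = 84739$)
$P{\left(l \right)} = 4 l^{2}$ ($P{\left(l \right)} = 2 l 2 l = 4 l^{2}$)
$j = \frac{122728}{169421}$ ($j = \frac{37989 + 84739}{-60455 + 229876} = \frac{122728}{169421} \approx 0.7244$)
$W = 256663$ ($W = -208461 + 4 \cdot 341^{2} = -208461 + 4 \cdot 116281 = -208461 + 465124 = 256663$)
$j + W = \frac{122728}{169421} + 256663 = \frac{43484224851}{169421}$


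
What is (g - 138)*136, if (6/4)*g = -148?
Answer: -96560/3 ≈ -32187.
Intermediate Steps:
g = -296/3 (g = (2/3)*(-148) = -296/3 ≈ -98.667)
(g - 138)*136 = (-296/3 - 138)*136 = -710/3*136 = -96560/3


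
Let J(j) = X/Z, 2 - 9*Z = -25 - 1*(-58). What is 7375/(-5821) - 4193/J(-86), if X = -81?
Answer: -762007418/4243509 ≈ -179.57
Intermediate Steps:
Z = -31/9 (Z = 2/9 - (-25 - 1*(-58))/9 = 2/9 - (-25 + 58)/9 = 2/9 - ⅑*33 = 2/9 - 11/3 = -31/9 ≈ -3.4444)
J(j) = 729/31 (J(j) = -81/(-31/9) = -81*(-9/31) = 729/31)
7375/(-5821) - 4193/J(-86) = 7375/(-5821) - 4193/729/31 = 7375*(-1/5821) - 4193*31/729 = -7375/5821 - 129983/729 = -762007418/4243509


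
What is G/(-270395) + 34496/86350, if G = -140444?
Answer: 195044412/212260075 ≈ 0.91889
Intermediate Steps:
G/(-270395) + 34496/86350 = -140444/(-270395) + 34496/86350 = -140444*(-1/270395) + 34496*(1/86350) = 140444/270395 + 1568/3925 = 195044412/212260075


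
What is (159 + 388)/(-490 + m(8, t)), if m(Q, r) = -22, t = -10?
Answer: -547/512 ≈ -1.0684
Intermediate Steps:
(159 + 388)/(-490 + m(8, t)) = (159 + 388)/(-490 - 22) = 547/(-512) = 547*(-1/512) = -547/512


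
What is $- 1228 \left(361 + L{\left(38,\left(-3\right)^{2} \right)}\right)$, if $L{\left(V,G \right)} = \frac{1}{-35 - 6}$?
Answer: $- \frac{18174400}{41} \approx -4.4328 \cdot 10^{5}$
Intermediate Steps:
$L{\left(V,G \right)} = - \frac{1}{41}$ ($L{\left(V,G \right)} = \frac{1}{-41} = - \frac{1}{41}$)
$- 1228 \left(361 + L{\left(38,\left(-3\right)^{2} \right)}\right) = - 1228 \left(361 - \frac{1}{41}\right) = \left(-1228\right) \frac{14800}{41} = - \frac{18174400}{41}$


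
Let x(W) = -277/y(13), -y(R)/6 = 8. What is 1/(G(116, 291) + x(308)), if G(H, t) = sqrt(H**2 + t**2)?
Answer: -13296/226030919 + 2304*sqrt(98137)/226030919 ≈ 0.0031344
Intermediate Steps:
y(R) = -48 (y(R) = -6*8 = -48)
x(W) = 277/48 (x(W) = -277/(-48) = -277*(-1/48) = 277/48)
1/(G(116, 291) + x(308)) = 1/(sqrt(116**2 + 291**2) + 277/48) = 1/(sqrt(13456 + 84681) + 277/48) = 1/(sqrt(98137) + 277/48) = 1/(277/48 + sqrt(98137))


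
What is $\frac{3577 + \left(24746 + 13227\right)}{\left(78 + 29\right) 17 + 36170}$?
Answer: $\frac{13850}{12663} \approx 1.0937$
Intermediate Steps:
$\frac{3577 + \left(24746 + 13227\right)}{\left(78 + 29\right) 17 + 36170} = \frac{3577 + 37973}{107 \cdot 17 + 36170} = \frac{41550}{1819 + 36170} = \frac{41550}{37989} = 41550 \cdot \frac{1}{37989} = \frac{13850}{12663}$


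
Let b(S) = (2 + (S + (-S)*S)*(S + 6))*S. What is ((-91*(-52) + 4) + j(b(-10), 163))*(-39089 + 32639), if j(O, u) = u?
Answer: -31598550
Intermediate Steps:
b(S) = S*(2 + (6 + S)*(S - S²)) (b(S) = (2 + (S - S²)*(6 + S))*S = (2 + (6 + S)*(S - S²))*S = S*(2 + (6 + S)*(S - S²)))
((-91*(-52) + 4) + j(b(-10), 163))*(-39089 + 32639) = ((-91*(-52) + 4) + 163)*(-39089 + 32639) = ((4732 + 4) + 163)*(-6450) = (4736 + 163)*(-6450) = 4899*(-6450) = -31598550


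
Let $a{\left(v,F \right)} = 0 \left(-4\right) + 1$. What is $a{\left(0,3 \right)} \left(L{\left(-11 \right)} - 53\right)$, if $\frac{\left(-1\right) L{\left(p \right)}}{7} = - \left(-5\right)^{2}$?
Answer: $122$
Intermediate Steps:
$a{\left(v,F \right)} = 1$ ($a{\left(v,F \right)} = 0 + 1 = 1$)
$L{\left(p \right)} = 175$ ($L{\left(p \right)} = - 7 \left(- \left(-5\right)^{2}\right) = - 7 \left(\left(-1\right) 25\right) = \left(-7\right) \left(-25\right) = 175$)
$a{\left(0,3 \right)} \left(L{\left(-11 \right)} - 53\right) = 1 \left(175 - 53\right) = 1 \cdot 122 = 122$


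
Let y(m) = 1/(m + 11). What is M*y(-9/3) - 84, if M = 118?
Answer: -277/4 ≈ -69.250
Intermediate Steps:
y(m) = 1/(11 + m)
M*y(-9/3) - 84 = 118/(11 - 9/3) - 84 = 118/(11 - 9*⅓) - 84 = 118/(11 - 3) - 84 = 118/8 - 84 = 118*(⅛) - 84 = 59/4 - 84 = -277/4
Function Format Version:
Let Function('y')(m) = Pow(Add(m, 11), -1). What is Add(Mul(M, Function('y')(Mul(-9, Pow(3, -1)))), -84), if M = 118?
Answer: Rational(-277, 4) ≈ -69.250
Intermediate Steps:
Function('y')(m) = Pow(Add(11, m), -1)
Add(Mul(M, Function('y')(Mul(-9, Pow(3, -1)))), -84) = Add(Mul(118, Pow(Add(11, Mul(-9, Pow(3, -1))), -1)), -84) = Add(Mul(118, Pow(Add(11, Mul(-9, Rational(1, 3))), -1)), -84) = Add(Mul(118, Pow(Add(11, -3), -1)), -84) = Add(Mul(118, Pow(8, -1)), -84) = Add(Mul(118, Rational(1, 8)), -84) = Add(Rational(59, 4), -84) = Rational(-277, 4)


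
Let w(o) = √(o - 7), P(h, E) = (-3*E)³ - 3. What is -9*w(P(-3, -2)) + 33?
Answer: 33 - 9*√206 ≈ -96.174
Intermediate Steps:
P(h, E) = -3 - 27*E³ (P(h, E) = -27*E³ - 3 = -3 - 27*E³)
w(o) = √(-7 + o)
-9*w(P(-3, -2)) + 33 = -9*√(-7 + (-3 - 27*(-2)³)) + 33 = -9*√(-7 + (-3 - 27*(-8))) + 33 = -9*√(-7 + (-3 + 216)) + 33 = -9*√(-7 + 213) + 33 = -9*√206 + 33 = 33 - 9*√206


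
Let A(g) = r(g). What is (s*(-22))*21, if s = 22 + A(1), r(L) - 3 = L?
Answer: -12012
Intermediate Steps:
r(L) = 3 + L
A(g) = 3 + g
s = 26 (s = 22 + (3 + 1) = 22 + 4 = 26)
(s*(-22))*21 = (26*(-22))*21 = -572*21 = -12012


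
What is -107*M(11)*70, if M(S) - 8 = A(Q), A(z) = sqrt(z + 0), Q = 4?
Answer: -74900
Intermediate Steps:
A(z) = sqrt(z)
M(S) = 10 (M(S) = 8 + sqrt(4) = 8 + 2 = 10)
-107*M(11)*70 = -107*10*70 = -1070*70 = -74900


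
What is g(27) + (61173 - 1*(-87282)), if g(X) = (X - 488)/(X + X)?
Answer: 8016109/54 ≈ 1.4845e+5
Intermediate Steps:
g(X) = (-488 + X)/(2*X) (g(X) = (-488 + X)/((2*X)) = (-488 + X)*(1/(2*X)) = (-488 + X)/(2*X))
g(27) + (61173 - 1*(-87282)) = (½)*(-488 + 27)/27 + (61173 - 1*(-87282)) = (½)*(1/27)*(-461) + (61173 + 87282) = -461/54 + 148455 = 8016109/54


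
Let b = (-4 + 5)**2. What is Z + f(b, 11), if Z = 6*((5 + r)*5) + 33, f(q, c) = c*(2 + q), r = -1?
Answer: 186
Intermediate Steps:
b = 1 (b = 1**2 = 1)
Z = 153 (Z = 6*((5 - 1)*5) + 33 = 6*(4*5) + 33 = 6*20 + 33 = 120 + 33 = 153)
Z + f(b, 11) = 153 + 11*(2 + 1) = 153 + 11*3 = 153 + 33 = 186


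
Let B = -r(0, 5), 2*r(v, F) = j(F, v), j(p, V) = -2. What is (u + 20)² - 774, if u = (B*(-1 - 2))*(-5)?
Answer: 451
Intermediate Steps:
r(v, F) = -1 (r(v, F) = (½)*(-2) = -1)
B = 1 (B = -1*(-1) = 1)
u = 15 (u = (1*(-1 - 2))*(-5) = (1*(-3))*(-5) = -3*(-5) = 15)
(u + 20)² - 774 = (15 + 20)² - 774 = 35² - 774 = 1225 - 774 = 451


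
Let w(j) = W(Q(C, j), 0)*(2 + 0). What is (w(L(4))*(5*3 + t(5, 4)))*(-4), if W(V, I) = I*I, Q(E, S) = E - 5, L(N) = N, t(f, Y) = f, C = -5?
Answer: 0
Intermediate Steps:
Q(E, S) = -5 + E
W(V, I) = I²
w(j) = 0 (w(j) = 0²*(2 + 0) = 0*2 = 0)
(w(L(4))*(5*3 + t(5, 4)))*(-4) = (0*(5*3 + 5))*(-4) = (0*(15 + 5))*(-4) = (0*20)*(-4) = 0*(-4) = 0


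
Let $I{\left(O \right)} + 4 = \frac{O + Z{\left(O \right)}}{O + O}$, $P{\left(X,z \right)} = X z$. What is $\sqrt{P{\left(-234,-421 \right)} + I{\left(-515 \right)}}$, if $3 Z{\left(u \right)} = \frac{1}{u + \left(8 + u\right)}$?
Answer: $\frac{\sqrt{245607306579550545}}{1578990} \approx 313.86$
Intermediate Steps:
$Z{\left(u \right)} = \frac{1}{3 \left(8 + 2 u\right)}$ ($Z{\left(u \right)} = \frac{1}{3 \left(u + \left(8 + u\right)\right)} = \frac{1}{3 \left(8 + 2 u\right)}$)
$I{\left(O \right)} = -4 + \frac{O + \frac{1}{6 \left(4 + O\right)}}{2 O}$ ($I{\left(O \right)} = -4 + \frac{O + \frac{1}{6 \left(4 + O\right)}}{O + O} = -4 + \frac{O + \frac{1}{6 \left(4 + O\right)}}{2 O}$)
$\sqrt{P{\left(-234,-421 \right)} + I{\left(-515 \right)}} = \sqrt{\left(-234\right) \left(-421\right) + \frac{1 - - 21630 \left(4 - 515\right)}{12 \left(-515\right) \left(4 - 515\right)}} = \sqrt{98514 + \frac{1}{12} \left(- \frac{1}{515}\right) \frac{1}{-511} \left(1 - \left(-21630\right) \left(-511\right)\right)} = \sqrt{98514 + \frac{1}{12} \left(- \frac{1}{515}\right) \left(- \frac{1}{511}\right) \left(1 - 11052930\right)} = \sqrt{98514 + \frac{1}{12} \left(- \frac{1}{515}\right) \left(- \frac{1}{511}\right) \left(-11052929\right)} = \sqrt{98514 - \frac{11052929}{3157980}} = \sqrt{\frac{311094188791}{3157980}} = \frac{\sqrt{245607306579550545}}{1578990}$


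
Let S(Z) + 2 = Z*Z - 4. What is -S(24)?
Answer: -570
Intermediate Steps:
S(Z) = -6 + Z² (S(Z) = -2 + (Z*Z - 4) = -2 + (Z² - 4) = -2 + (-4 + Z²) = -6 + Z²)
-S(24) = -(-6 + 24²) = -(-6 + 576) = -1*570 = -570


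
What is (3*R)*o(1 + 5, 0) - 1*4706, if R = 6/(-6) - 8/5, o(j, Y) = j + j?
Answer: -23998/5 ≈ -4799.6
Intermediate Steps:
o(j, Y) = 2*j
R = -13/5 (R = 6*(-⅙) - 8*⅕ = -1 - 8/5 = -13/5 ≈ -2.6000)
(3*R)*o(1 + 5, 0) - 1*4706 = (3*(-13/5))*(2*(1 + 5)) - 1*4706 = -78*6/5 - 4706 = -39/5*12 - 4706 = -468/5 - 4706 = -23998/5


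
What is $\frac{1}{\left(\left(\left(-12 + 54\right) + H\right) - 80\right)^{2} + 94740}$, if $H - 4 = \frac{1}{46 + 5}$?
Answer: $\frac{2601}{249422029} \approx 1.0428 \cdot 10^{-5}$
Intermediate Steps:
$H = \frac{205}{51}$ ($H = 4 + \frac{1}{46 + 5} = 4 + \frac{1}{51} = \frac{205}{51} \approx 4.0196$)
$\frac{1}{\left(\left(\left(-12 + 54\right) + H\right) - 80\right)^{2} + 94740} = \frac{1}{\left(\left(\left(-12 + 54\right) + \frac{205}{51}\right) - 80\right)^{2} + 94740} = \frac{1}{\left(\left(42 + \frac{205}{51}\right) - 80\right)^{2} + 94740} = \frac{1}{\left(\frac{2347}{51} - 80\right)^{2} + 94740} = \frac{1}{\left(- \frac{1733}{51}\right)^{2} + 94740} = \frac{1}{\frac{3003289}{2601} + 94740} = \frac{1}{\frac{249422029}{2601}} = \frac{2601}{249422029}$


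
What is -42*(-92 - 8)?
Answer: 4200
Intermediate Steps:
-42*(-92 - 8) = -42*(-100) = 4200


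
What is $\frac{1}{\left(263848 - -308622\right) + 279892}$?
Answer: $\frac{1}{852362} \approx 1.1732 \cdot 10^{-6}$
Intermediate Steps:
$\frac{1}{\left(263848 - -308622\right) + 279892} = \frac{1}{\left(263848 + 308622\right) + 279892} = \frac{1}{572470 + 279892} = \frac{1}{852362}$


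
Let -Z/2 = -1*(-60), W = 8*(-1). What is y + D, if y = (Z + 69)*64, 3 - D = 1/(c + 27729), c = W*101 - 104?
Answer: -87450238/26817 ≈ -3261.0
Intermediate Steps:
W = -8
c = -912 (c = -8*101 - 104 = -808 - 104 = -912)
Z = -120 (Z = -(-2)*(-60) = -2*60 = -120)
D = 80450/26817 (D = 3 - 1/(-912 + 27729) = 3 - 1/26817 = 80450/26817 ≈ 3.0000)
y = -3264 (y = (-120 + 69)*64 = -51*64 = -3264)
y + D = -3264 + 80450/26817 = -87450238/26817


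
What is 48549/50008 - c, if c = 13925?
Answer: -696312851/50008 ≈ -13924.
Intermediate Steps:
48549/50008 - c = 48549/50008 - 1*13925 = 48549*(1/50008) - 13925 = 48549/50008 - 13925 = -696312851/50008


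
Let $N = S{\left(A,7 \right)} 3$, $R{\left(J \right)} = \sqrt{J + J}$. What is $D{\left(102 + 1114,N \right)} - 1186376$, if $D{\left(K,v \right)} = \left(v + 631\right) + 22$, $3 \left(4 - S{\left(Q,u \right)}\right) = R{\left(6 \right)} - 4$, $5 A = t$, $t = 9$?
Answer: $-1185707 - 2 \sqrt{3} \approx -1.1857 \cdot 10^{6}$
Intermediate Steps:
$A = \frac{9}{5}$ ($A = \frac{1}{5} \cdot 9 = \frac{9}{5} \approx 1.8$)
$R{\left(J \right)} = \sqrt{2} \sqrt{J}$ ($R{\left(J \right)} = \sqrt{2 J} = \sqrt{2} \sqrt{J}$)
$S{\left(Q,u \right)} = \frac{16}{3} - \frac{2 \sqrt{3}}{3}$ ($S{\left(Q,u \right)} = 4 - \frac{\sqrt{2} \sqrt{6} - 4}{3} = 4 - \frac{2 \sqrt{3} - 4}{3} = 4 - \frac{-4 + 2 \sqrt{3}}{3} = 4 + \left(\frac{4}{3} - \frac{2 \sqrt{3}}{3}\right) = \frac{16}{3} - \frac{2 \sqrt{3}}{3}$)
$N = 16 - 2 \sqrt{3}$ ($N = \left(\frac{16}{3} - \frac{2 \sqrt{3}}{3}\right) 3 = 16 - 2 \sqrt{3} \approx 12.536$)
$D{\left(K,v \right)} = 653 + v$ ($D{\left(K,v \right)} = \left(631 + v\right) + 22 = 653 + v$)
$D{\left(102 + 1114,N \right)} - 1186376 = \left(653 + \left(16 - 2 \sqrt{3}\right)\right) - 1186376 = \left(669 - 2 \sqrt{3}\right) - 1186376 = -1185707 - 2 \sqrt{3}$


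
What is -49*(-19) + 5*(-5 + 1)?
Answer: 911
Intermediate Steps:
-49*(-19) + 5*(-5 + 1) = 931 + 5*(-4) = 931 - 20 = 911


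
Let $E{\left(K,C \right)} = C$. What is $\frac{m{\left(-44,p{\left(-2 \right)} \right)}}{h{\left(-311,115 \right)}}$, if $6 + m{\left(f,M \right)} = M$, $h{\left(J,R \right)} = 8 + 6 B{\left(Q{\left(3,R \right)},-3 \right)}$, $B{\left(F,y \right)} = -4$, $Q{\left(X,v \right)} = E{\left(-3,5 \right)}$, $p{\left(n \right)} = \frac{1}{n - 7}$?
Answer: $\frac{55}{144} \approx 0.38194$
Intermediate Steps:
$p{\left(n \right)} = \frac{1}{-7 + n}$
$Q{\left(X,v \right)} = 5$
$h{\left(J,R \right)} = -16$ ($h{\left(J,R \right)} = 8 + 6 \left(-4\right) = 8 - 24 = -16$)
$m{\left(f,M \right)} = -6 + M$
$\frac{m{\left(-44,p{\left(-2 \right)} \right)}}{h{\left(-311,115 \right)}} = \frac{-6 + \frac{1}{-7 - 2}}{-16} = \left(-6 + \frac{1}{-9}\right) \left(- \frac{1}{16}\right) = \left(-6 - \frac{1}{9}\right) \left(- \frac{1}{16}\right) = \left(- \frac{55}{9}\right) \left(- \frac{1}{16}\right) = \frac{55}{144}$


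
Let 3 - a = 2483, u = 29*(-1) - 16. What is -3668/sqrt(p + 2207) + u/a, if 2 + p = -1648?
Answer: 9/496 - 3668*sqrt(557)/557 ≈ -155.40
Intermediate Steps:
p = -1650 (p = -2 - 1648 = -1650)
u = -45 (u = -29 - 16 = -45)
a = -2480 (a = 3 - 1*2483 = 3 - 2483 = -2480)
-3668/sqrt(p + 2207) + u/a = -3668/sqrt(-1650 + 2207) - 45/(-2480) = -3668*sqrt(557)/557 - 45*(-1/2480) = -3668*sqrt(557)/557 + 9/496 = 9/496 - 3668*sqrt(557)/557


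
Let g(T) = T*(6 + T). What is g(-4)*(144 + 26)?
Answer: -1360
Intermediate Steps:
g(-4)*(144 + 26) = (-4*(6 - 4))*(144 + 26) = -4*2*170 = -8*170 = -1360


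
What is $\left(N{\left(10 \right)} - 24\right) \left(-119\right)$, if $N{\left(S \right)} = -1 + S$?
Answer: $1785$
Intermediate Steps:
$\left(N{\left(10 \right)} - 24\right) \left(-119\right) = \left(\left(-1 + 10\right) - 24\right) \left(-119\right) = \left(9 + \left(-35 + 11\right)\right) \left(-119\right) = \left(9 - 24\right) \left(-119\right) = \left(-15\right) \left(-119\right) = 1785$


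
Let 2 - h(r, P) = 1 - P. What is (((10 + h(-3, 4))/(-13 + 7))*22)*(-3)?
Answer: 165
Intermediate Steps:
h(r, P) = 1 + P (h(r, P) = 2 - (1 - P) = 2 + (-1 + P) = 1 + P)
(((10 + h(-3, 4))/(-13 + 7))*22)*(-3) = (((10 + (1 + 4))/(-13 + 7))*22)*(-3) = (((10 + 5)/(-6))*22)*(-3) = ((15*(-1/6))*22)*(-3) = -5/2*22*(-3) = -55*(-3) = 165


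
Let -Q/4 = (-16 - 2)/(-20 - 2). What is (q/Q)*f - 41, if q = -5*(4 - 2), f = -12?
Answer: -233/3 ≈ -77.667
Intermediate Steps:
q = -10 (q = -5*2 = -10)
Q = -36/11 (Q = -4*(-16 - 2)/(-20 - 2) = -(-72)/(-22) = -(-72)*(-1)/22 = -4*9/11 = -36/11 ≈ -3.2727)
(q/Q)*f - 41 = -10/(-36/11)*(-12) - 41 = -10*(-11/36)*(-12) - 41 = (55/18)*(-12) - 41 = -110/3 - 41 = -233/3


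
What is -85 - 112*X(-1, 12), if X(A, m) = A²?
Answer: -197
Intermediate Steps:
-85 - 112*X(-1, 12) = -85 - 112*(-1)² = -85 - 112*1 = -85 - 112 = -197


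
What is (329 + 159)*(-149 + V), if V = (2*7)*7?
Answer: -24888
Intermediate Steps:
V = 98 (V = 14*7 = 98)
(329 + 159)*(-149 + V) = (329 + 159)*(-149 + 98) = 488*(-51) = -24888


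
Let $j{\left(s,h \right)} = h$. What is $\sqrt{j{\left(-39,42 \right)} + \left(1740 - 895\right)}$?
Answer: $\sqrt{887} \approx 29.783$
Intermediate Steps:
$\sqrt{j{\left(-39,42 \right)} + \left(1740 - 895\right)} = \sqrt{42 + \left(1740 - 895\right)} = \sqrt{42 + 845} = \sqrt{887}$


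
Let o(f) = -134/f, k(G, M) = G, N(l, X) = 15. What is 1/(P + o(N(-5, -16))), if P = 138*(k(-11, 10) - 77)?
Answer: -15/182294 ≈ -8.2285e-5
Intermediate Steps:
P = -12144 (P = 138*(-11 - 77) = 138*(-88) = -12144)
1/(P + o(N(-5, -16))) = 1/(-12144 - 134/15) = 1/(-182294/15) = -15/182294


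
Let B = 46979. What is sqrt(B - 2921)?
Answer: sqrt(44058) ≈ 209.90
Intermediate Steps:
sqrt(B - 2921) = sqrt(46979 - 2921) = sqrt(44058)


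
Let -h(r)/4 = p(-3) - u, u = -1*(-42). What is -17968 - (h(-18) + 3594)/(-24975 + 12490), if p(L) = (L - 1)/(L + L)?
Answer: -672980162/37455 ≈ -17968.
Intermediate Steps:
p(L) = (-1 + L)/(2*L) (p(L) = (-1 + L)/((2*L)) = (-1 + L)*(1/(2*L)) = (-1 + L)/(2*L))
u = 42
h(r) = 496/3 (h(r) = -4*((1/2)*(-1 - 3)/(-3) - 1*42) = -4*((1/2)*(-1/3)*(-4) - 42) = -4*(2/3 - 42) = -4*(-124/3) = 496/3)
-17968 - (h(-18) + 3594)/(-24975 + 12490) = -17968 - (496/3 + 3594)/(-24975 + 12490) = -17968 - 11278/(3*(-12485)) = -17968 - 11278*(-1)/(3*12485) = -17968 - 1*(-11278/37455) = -17968 + 11278/37455 = -672980162/37455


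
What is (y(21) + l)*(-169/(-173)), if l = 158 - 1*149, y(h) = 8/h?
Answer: 33293/3633 ≈ 9.1640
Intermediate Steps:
l = 9 (l = 158 - 149 = 9)
(y(21) + l)*(-169/(-173)) = (8/21 + 9)*(-169/(-173)) = (8*(1/21) + 9)*(-169*(-1/173)) = (8/21 + 9)*(169/173) = (197/21)*(169/173) = 33293/3633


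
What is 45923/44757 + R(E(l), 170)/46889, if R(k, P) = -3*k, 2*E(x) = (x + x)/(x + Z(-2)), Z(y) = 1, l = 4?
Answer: 10765880651/10493054865 ≈ 1.0260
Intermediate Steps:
E(x) = x/(1 + x) (E(x) = ((x + x)/(x + 1))/2 = ((2*x)/(1 + x))/2 = (2*x/(1 + x))/2 = x/(1 + x))
45923/44757 + R(E(l), 170)/46889 = 45923/44757 - 12/(1 + 4)/46889 = 45923*(1/44757) - 12/5*(1/46889) = 45923/44757 - 12/5*(1/46889) = 45923/44757 - 3*⅘*(1/46889) = 45923/44757 - 12/5*1/46889 = 45923/44757 - 12/234445 = 10765880651/10493054865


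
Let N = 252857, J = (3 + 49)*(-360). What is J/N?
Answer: -18720/252857 ≈ -0.074034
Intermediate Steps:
J = -18720 (J = 52*(-360) = -18720)
J/N = -18720/252857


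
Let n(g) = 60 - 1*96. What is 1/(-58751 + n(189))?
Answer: -1/58787 ≈ -1.7011e-5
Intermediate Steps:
n(g) = -36 (n(g) = 60 - 96 = -36)
1/(-58751 + n(189)) = 1/(-58751 - 36) = 1/(-58787) = -1/58787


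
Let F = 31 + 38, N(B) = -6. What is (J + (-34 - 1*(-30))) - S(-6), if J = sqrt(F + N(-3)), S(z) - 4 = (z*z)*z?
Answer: 208 + 3*sqrt(7) ≈ 215.94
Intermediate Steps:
F = 69
S(z) = 4 + z**3 (S(z) = 4 + (z*z)*z = 4 + z**2*z = 4 + z**3)
J = 3*sqrt(7) (J = sqrt(69 - 6) = sqrt(63) = 3*sqrt(7) ≈ 7.9373)
(J + (-34 - 1*(-30))) - S(-6) = (3*sqrt(7) + (-34 - 1*(-30))) - (4 + (-6)**3) = (3*sqrt(7) + (-34 + 30)) - (4 - 216) = (3*sqrt(7) - 4) - 1*(-212) = (-4 + 3*sqrt(7)) + 212 = 208 + 3*sqrt(7)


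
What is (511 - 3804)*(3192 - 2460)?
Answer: -2410476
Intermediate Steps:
(511 - 3804)*(3192 - 2460) = -3293*732 = -2410476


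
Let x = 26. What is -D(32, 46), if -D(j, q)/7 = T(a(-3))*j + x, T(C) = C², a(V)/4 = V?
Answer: 32438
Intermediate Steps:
a(V) = 4*V
D(j, q) = -182 - 1008*j (D(j, q) = -7*((4*(-3))²*j + 26) = -7*((-12)²*j + 26) = -7*(144*j + 26) = -7*(26 + 144*j) = -182 - 1008*j)
-D(32, 46) = -(-182 - 1008*32) = -(-182 - 32256) = -1*(-32438) = 32438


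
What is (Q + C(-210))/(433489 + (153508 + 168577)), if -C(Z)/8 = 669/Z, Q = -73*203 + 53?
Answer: -257959/13222545 ≈ -0.019509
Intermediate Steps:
Q = -14766 (Q = -14819 + 53 = -14766)
C(Z) = -5352/Z
(Q + C(-210))/(433489 + (153508 + 168577)) = (-14766 - 5352/(-210))/(433489 + (153508 + 168577)) = (-14766 - 5352*(-1/210))/(433489 + 322085) = (-14766 + 892/35)/755574 = -515918/35*1/755574 = -257959/13222545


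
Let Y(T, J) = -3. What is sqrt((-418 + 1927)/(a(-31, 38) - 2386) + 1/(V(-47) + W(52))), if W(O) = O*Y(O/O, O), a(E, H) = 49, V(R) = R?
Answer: 6*I*sqrt(451955546)/158137 ≈ 0.80661*I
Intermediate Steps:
W(O) = -3*O (W(O) = O*(-3) = -3*O)
sqrt((-418 + 1927)/(a(-31, 38) - 2386) + 1/(V(-47) + W(52))) = sqrt((-418 + 1927)/(49 - 2386) + 1/(-47 - 3*52)) = sqrt(1509/(-2337) + 1/(-47 - 156)) = sqrt(1509*(-1/2337) + 1/(-203)) = sqrt(-503/779 - 1/203) = sqrt(-102888/158137) = 6*I*sqrt(451955546)/158137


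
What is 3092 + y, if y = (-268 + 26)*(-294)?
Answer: 74240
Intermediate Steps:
y = 71148 (y = -242*(-294) = 71148)
3092 + y = 3092 + 71148 = 74240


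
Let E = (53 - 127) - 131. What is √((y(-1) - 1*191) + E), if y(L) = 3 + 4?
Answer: I*√389 ≈ 19.723*I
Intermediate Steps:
E = -205 (E = -74 - 131 = -205)
y(L) = 7
√((y(-1) - 1*191) + E) = √((7 - 1*191) - 205) = √((7 - 191) - 205) = √(-184 - 205) = √(-389) = I*√389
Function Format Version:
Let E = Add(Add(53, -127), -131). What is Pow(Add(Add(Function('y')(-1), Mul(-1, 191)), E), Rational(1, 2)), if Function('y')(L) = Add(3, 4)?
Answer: Mul(I, Pow(389, Rational(1, 2))) ≈ Mul(19.723, I)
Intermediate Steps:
E = -205 (E = Add(-74, -131) = -205)
Function('y')(L) = 7
Pow(Add(Add(Function('y')(-1), Mul(-1, 191)), E), Rational(1, 2)) = Pow(Add(Add(7, Mul(-1, 191)), -205), Rational(1, 2)) = Pow(Add(Add(7, -191), -205), Rational(1, 2)) = Pow(Add(-184, -205), Rational(1, 2)) = Pow(-389, Rational(1, 2)) = Mul(I, Pow(389, Rational(1, 2)))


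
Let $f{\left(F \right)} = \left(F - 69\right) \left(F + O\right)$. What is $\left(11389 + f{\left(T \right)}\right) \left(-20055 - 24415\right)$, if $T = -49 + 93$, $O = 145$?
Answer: $-296348080$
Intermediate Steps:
$T = 44$
$f{\left(F \right)} = \left(-69 + F\right) \left(145 + F\right)$ ($f{\left(F \right)} = \left(F - 69\right) \left(F + 145\right) = \left(-69 + F\right) \left(145 + F\right)$)
$\left(11389 + f{\left(T \right)}\right) \left(-20055 - 24415\right) = \left(11389 + \left(-10005 + 44^{2} + 76 \cdot 44\right)\right) \left(-20055 - 24415\right) = \left(11389 + \left(-10005 + 1936 + 3344\right)\right) \left(-44470\right) = \left(11389 - 4725\right) \left(-44470\right) = 6664 \left(-44470\right) = -296348080$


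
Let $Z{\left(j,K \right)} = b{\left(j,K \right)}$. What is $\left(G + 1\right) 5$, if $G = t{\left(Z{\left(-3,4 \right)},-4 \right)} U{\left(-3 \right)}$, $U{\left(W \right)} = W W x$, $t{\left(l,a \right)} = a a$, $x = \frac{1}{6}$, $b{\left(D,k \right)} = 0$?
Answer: $125$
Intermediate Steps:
$Z{\left(j,K \right)} = 0$
$x = \frac{1}{6} \approx 0.16667$
$t{\left(l,a \right)} = a^{2}$
$U{\left(W \right)} = \frac{W^{2}}{6}$ ($U{\left(W \right)} = W W \frac{1}{6} = W^{2} \cdot \frac{1}{6} = \frac{W^{2}}{6}$)
$G = 24$ ($G = \left(-4\right)^{2} \frac{\left(-3\right)^{2}}{6} = 16 \cdot \frac{1}{6} \cdot 9 = 16 \cdot \frac{3}{2} = 24$)
$\left(G + 1\right) 5 = \left(24 + 1\right) 5 = 25 \cdot 5 = 125$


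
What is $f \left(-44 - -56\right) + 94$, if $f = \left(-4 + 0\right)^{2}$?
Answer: $286$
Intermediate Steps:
$f = 16$ ($f = \left(-4\right)^{2} = 16$)
$f \left(-44 - -56\right) + 94 = 16 \left(-44 - -56\right) + 94 = 16 \left(-44 + 56\right) + 94 = 16 \cdot 12 + 94 = 192 + 94 = 286$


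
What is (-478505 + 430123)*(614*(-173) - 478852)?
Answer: 28307050268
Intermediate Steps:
(-478505 + 430123)*(614*(-173) - 478852) = -48382*(-106222 - 478852) = -48382*(-585074) = 28307050268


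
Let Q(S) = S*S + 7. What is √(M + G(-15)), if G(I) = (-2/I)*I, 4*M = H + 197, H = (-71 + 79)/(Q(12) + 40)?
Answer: √6896437/382 ≈ 6.8746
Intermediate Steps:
Q(S) = 7 + S² (Q(S) = S² + 7 = 7 + S²)
H = 8/191 (H = (-71 + 79)/((7 + 12²) + 40) = 8/((7 + 144) + 40) = 8/(151 + 40) = 8/191 ≈ 0.041885)
M = 37635/764 (M = (8/191 + 197)/4 = (¼)*(37635/191) = 37635/764 ≈ 49.260)
G(I) = -2
√(M + G(-15)) = √(37635/764 - 2) = √(36107/764) = √6896437/382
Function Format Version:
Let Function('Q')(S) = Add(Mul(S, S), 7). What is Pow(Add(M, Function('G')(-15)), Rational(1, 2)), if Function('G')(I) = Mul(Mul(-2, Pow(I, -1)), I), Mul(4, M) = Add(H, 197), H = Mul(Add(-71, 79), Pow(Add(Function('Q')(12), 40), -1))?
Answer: Mul(Rational(1, 382), Pow(6896437, Rational(1, 2))) ≈ 6.8746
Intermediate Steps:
Function('Q')(S) = Add(7, Pow(S, 2)) (Function('Q')(S) = Add(Pow(S, 2), 7) = Add(7, Pow(S, 2)))
H = Rational(8, 191) (H = Mul(Add(-71, 79), Pow(Add(Add(7, Pow(12, 2)), 40), -1)) = Mul(8, Pow(Add(Add(7, 144), 40), -1)) = Mul(8, Pow(Add(151, 40), -1)) = Mul(8, Pow(191, -1)) = Mul(8, Rational(1, 191)) = Rational(8, 191) ≈ 0.041885)
M = Rational(37635, 764) (M = Mul(Rational(1, 4), Add(Rational(8, 191), 197)) = Mul(Rational(1, 4), Rational(37635, 191)) = Rational(37635, 764) ≈ 49.260)
Function('G')(I) = -2
Pow(Add(M, Function('G')(-15)), Rational(1, 2)) = Pow(Add(Rational(37635, 764), -2), Rational(1, 2)) = Pow(Rational(36107, 764), Rational(1, 2)) = Mul(Rational(1, 382), Pow(6896437, Rational(1, 2)))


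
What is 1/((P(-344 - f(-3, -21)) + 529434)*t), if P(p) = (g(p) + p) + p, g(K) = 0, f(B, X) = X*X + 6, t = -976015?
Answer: -1/515191469780 ≈ -1.9410e-12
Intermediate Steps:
f(B, X) = 6 + X² (f(B, X) = X² + 6 = 6 + X²)
P(p) = 2*p (P(p) = (0 + p) + p = p + p = 2*p)
1/((P(-344 - f(-3, -21)) + 529434)*t) = 1/((2*(-344 - (6 + (-21)²)) + 529434)*(-976015)) = -1/976015/(2*(-344 - (6 + 441)) + 529434) = -1/976015/(2*(-344 - 1*447) + 529434) = -1/976015/(2*(-344 - 447) + 529434) = -1/976015/(2*(-791) + 529434) = -1/976015/(-1582 + 529434) = -1/976015/527852 = (1/527852)*(-1/976015) = -1/515191469780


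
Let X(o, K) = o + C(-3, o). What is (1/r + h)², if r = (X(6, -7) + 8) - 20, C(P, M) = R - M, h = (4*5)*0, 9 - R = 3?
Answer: 1/36 ≈ 0.027778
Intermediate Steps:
R = 6 (R = 9 - 1*3 = 9 - 3 = 6)
h = 0 (h = 20*0 = 0)
C(P, M) = 6 - M
X(o, K) = 6 (X(o, K) = o + (6 - o) = 6)
r = -6 (r = (6 + 8) - 20 = 14 - 20 = -6)
(1/r + h)² = (1/(-6) + 0)² = (-⅙ + 0)² = (-⅙)² = 1/36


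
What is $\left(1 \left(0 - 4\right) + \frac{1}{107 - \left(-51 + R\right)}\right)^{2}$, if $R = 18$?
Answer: $\frac{312481}{19600} \approx 15.943$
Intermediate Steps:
$\left(1 \left(0 - 4\right) + \frac{1}{107 - \left(-51 + R\right)}\right)^{2} = \left(1 \left(0 - 4\right) + \frac{1}{107 + \left(51 - 18\right)}\right)^{2} = \left(1 \left(-4\right) + \frac{1}{107 + \left(51 - 18\right)}\right)^{2} = \left(-4 + \frac{1}{107 + 33}\right)^{2} = \left(-4 + \frac{1}{140}\right)^{2} = \left(- \frac{559}{140}\right)^{2} = \frac{312481}{19600}$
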